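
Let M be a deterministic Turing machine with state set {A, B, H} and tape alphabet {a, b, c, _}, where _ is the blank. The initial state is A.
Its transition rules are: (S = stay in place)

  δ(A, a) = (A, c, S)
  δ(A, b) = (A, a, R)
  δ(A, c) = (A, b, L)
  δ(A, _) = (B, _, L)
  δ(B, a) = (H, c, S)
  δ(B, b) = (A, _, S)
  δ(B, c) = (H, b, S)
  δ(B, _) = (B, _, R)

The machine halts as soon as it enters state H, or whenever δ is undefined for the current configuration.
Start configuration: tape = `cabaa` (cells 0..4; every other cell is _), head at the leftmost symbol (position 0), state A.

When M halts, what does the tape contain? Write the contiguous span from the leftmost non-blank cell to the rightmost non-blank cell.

state=A head=0 tape=__[c]abaa   (A,c)→(A,b,L)
state=A head=-1 tape=_[_]babaa   (A,_)→(B,_,L)
state=B head=-2 tape=[_]_babaa   (B,_)→(B,_,R)
state=B head=-1 tape=_[_]babaa   (B,_)→(B,_,R)
state=B head=0 tape=__[b]abaa   (B,b)→(A,_,S)
state=A head=0 tape=__[_]abaa   (A,_)→(B,_,L)
state=B head=-1 tape=_[_]_abaa   (B,_)→(B,_,R)
state=B head=0 tape=__[_]abaa   (B,_)→(B,_,R)
state=B head=1 tape=___[a]baa   (B,a)→(H,c,S)
state=H head=1 tape=___[c]baa
The non-blank tape span at halt is cbaa.

cbaa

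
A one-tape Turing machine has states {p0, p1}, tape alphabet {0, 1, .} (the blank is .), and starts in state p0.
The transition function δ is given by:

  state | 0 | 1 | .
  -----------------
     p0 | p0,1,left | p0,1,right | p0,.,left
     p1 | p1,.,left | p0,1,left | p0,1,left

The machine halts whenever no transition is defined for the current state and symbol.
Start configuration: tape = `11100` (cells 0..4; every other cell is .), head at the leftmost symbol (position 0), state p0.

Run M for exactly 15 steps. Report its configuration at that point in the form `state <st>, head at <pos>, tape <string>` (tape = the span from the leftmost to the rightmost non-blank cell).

state p0, head at 5, tape 11111

p0 | [1]1100.   read 1 → write 1, move right, go to p0
p0 | 1[1]100.   read 1 → write 1, move right, go to p0
p0 | 11[1]00.   read 1 → write 1, move right, go to p0
p0 | 111[0]0.   read 0 → write 1, move left, go to p0
p0 | 11[1]10.   read 1 → write 1, move right, go to p0
p0 | 111[1]0.   read 1 → write 1, move right, go to p0
p0 | 1111[0].   read 0 → write 1, move left, go to p0
p0 | 111[1]1.   read 1 → write 1, move right, go to p0
p0 | 1111[1].   read 1 → write 1, move right, go to p0
p0 | 11111[.]   read . → write ., move left, go to p0
p0 | 1111[1].   read 1 → write 1, move right, go to p0
p0 | 11111[.]   read . → write ., move left, go to p0
p0 | 1111[1].   read 1 → write 1, move right, go to p0
p0 | 11111[.]   read . → write ., move left, go to p0
p0 | 1111[1].   read 1 → write 1, move right, go to p0
p0 | 11111[.]
After 15 steps: state p0, head at 5, tape 11111.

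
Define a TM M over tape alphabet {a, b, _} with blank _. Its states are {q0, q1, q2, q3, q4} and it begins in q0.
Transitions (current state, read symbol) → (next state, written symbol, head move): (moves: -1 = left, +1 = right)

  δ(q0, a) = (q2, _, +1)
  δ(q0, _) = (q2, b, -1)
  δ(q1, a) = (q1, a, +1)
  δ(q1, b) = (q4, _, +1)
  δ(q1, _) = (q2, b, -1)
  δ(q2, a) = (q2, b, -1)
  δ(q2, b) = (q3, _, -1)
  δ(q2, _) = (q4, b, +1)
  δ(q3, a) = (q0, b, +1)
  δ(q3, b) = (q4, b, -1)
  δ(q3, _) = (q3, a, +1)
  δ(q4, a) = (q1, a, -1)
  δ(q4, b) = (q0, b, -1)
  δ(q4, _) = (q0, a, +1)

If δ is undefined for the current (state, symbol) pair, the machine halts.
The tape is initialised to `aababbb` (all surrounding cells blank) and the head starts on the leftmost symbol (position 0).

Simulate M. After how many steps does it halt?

state=q0 head=0 tape=[a]ababbb   (q0,a)→(q2,_,+1)
state=q2 head=1 tape=_[a]babbb   (q2,a)→(q2,b,-1)
state=q2 head=0 tape=[_]bbabbb   (q2,_)→(q4,b,+1)
state=q4 head=1 tape=b[b]babbb   (q4,b)→(q0,b,-1)
state=q0 head=0 tape=[b]bbabbb
M halts after 4 transitions.

4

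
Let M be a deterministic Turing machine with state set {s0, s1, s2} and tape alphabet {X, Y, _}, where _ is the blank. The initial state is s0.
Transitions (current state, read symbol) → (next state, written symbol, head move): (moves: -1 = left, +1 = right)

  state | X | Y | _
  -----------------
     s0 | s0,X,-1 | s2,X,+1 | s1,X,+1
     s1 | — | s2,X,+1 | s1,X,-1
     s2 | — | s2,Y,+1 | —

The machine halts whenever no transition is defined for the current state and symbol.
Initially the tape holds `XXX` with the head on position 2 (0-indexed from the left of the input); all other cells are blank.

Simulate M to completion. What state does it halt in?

s1

state=s0 head=2 tape=_XX[X]   (s0,X)→(s0,X,-1)
state=s0 head=1 tape=_X[X]X   (s0,X)→(s0,X,-1)
state=s0 head=0 tape=_[X]XX   (s0,X)→(s0,X,-1)
state=s0 head=-1 tape=[_]XXX   (s0,_)→(s1,X,+1)
state=s1 head=0 tape=X[X]XX
No transition is defined for (s1, X); M halts in state s1.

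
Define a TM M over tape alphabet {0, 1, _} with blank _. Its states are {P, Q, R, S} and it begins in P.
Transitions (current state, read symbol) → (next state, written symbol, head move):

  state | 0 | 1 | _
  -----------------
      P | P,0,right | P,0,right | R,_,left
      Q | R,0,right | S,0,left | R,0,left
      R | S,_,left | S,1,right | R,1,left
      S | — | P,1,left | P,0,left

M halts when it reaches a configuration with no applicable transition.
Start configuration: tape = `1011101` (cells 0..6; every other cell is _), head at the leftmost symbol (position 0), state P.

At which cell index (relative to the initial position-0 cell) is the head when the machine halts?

P | [1]011101_   read 1 → write 0, move right, go to P
P | 0[0]11101_   read 0 → write 0, move right, go to P
P | 00[1]1101_   read 1 → write 0, move right, go to P
P | 000[1]101_   read 1 → write 0, move right, go to P
P | 0000[1]01_   read 1 → write 0, move right, go to P
P | 00000[0]1_   read 0 → write 0, move right, go to P
P | 000000[1]_   read 1 → write 0, move right, go to P
P | 0000000[_]   read _ → write _, move left, go to R
R | 000000[0]_   read 0 → write _, move left, go to S
S | 00000[0]__
At halt the head is at cell 5.

5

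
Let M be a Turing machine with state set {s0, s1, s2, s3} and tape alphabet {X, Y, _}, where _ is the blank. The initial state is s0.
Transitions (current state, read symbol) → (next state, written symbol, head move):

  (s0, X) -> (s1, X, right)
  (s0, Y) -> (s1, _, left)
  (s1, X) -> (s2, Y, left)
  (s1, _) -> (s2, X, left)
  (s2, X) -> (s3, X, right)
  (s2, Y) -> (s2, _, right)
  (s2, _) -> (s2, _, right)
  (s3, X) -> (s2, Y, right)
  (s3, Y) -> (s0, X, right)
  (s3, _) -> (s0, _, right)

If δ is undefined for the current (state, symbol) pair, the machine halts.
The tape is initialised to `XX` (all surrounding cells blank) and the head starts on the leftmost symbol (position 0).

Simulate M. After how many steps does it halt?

state=s0 head=0 tape=[X]X_   (s0,X)→(s1,X,right)
state=s1 head=1 tape=X[X]_   (s1,X)→(s2,Y,left)
state=s2 head=0 tape=[X]Y_   (s2,X)→(s3,X,right)
state=s3 head=1 tape=X[Y]_   (s3,Y)→(s0,X,right)
state=s0 head=2 tape=XX[_]
M halts after 4 transitions.

4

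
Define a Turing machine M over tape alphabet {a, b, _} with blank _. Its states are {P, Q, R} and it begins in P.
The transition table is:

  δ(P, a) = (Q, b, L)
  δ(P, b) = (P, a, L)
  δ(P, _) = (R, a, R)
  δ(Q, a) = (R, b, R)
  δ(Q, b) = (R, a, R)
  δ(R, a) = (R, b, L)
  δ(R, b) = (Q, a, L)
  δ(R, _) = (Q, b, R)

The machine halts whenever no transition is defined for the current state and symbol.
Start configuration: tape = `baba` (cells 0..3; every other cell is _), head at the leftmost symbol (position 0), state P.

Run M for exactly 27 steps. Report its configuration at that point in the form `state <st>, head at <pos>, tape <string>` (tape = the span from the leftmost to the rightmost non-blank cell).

P | ____[b]aba   read b → write a, move L, go to P
P | ___[_]aaba   read _ → write a, move R, go to R
R | ___a[a]aba   read a → write b, move L, go to R
R | ___[a]baba   read a → write b, move L, go to R
R | __[_]bbaba   read _ → write b, move R, go to Q
Q | __b[b]baba   read b → write a, move R, go to R
R | __ba[b]aba   read b → write a, move L, go to Q
Q | __b[a]aaba   read a → write b, move R, go to R
R | __bb[a]aba   read a → write b, move L, go to R
R | __b[b]baba   read b → write a, move L, go to Q
Q | __[b]ababa   read b → write a, move R, go to R
R | __a[a]baba   read a → write b, move L, go to R
R | __[a]bbaba   read a → write b, move L, go to R
R | _[_]bbbaba   read _ → write b, move R, go to Q
Q | _b[b]bbaba   read b → write a, move R, go to R
R | _ba[b]baba   read b → write a, move L, go to Q
Q | _b[a]ababa   read a → write b, move R, go to R
R | _bb[a]baba   read a → write b, move L, go to R
R | _b[b]bbaba   read b → write a, move L, go to Q
Q | _[b]abbaba   read b → write a, move R, go to R
R | _a[a]bbaba   read a → write b, move L, go to R
R | _[a]bbbaba   read a → write b, move L, go to R
R | [_]bbbbaba   read _ → write b, move R, go to Q
Q | b[b]bbbaba   read b → write a, move R, go to R
R | ba[b]bbaba   read b → write a, move L, go to Q
Q | b[a]abbaba   read a → write b, move R, go to R
R | bb[a]bbaba   read a → write b, move L, go to R
R | b[b]bbbaba
After 27 steps: state R, head at -3, tape bbbbbaba.

state R, head at -3, tape bbbbbaba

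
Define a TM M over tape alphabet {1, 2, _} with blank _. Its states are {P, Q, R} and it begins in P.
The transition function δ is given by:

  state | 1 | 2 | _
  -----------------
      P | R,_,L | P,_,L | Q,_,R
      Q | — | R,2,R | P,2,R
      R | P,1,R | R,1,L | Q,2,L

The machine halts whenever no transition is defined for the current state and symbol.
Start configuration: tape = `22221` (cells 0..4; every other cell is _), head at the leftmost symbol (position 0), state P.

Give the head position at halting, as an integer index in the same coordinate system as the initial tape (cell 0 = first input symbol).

P | ___[2]2221   read 2 → write _, move L, go to P
P | __[_]_2221   read _ → write _, move R, go to Q
Q | ___[_]2221   read _ → write 2, move R, go to P
P | ___2[2]221   read 2 → write _, move L, go to P
P | ___[2]_221   read 2 → write _, move L, go to P
P | __[_]__221   read _ → write _, move R, go to Q
Q | ___[_]_221   read _ → write 2, move R, go to P
P | ___2[_]221   read _ → write _, move R, go to Q
Q | ___2_[2]21   read 2 → write 2, move R, go to R
R | ___2_2[2]1   read 2 → write 1, move L, go to R
R | ___2_[2]11   read 2 → write 1, move L, go to R
R | ___2[_]111   read _ → write 2, move L, go to Q
Q | ___[2]2111   read 2 → write 2, move R, go to R
R | ___2[2]111   read 2 → write 1, move L, go to R
R | ___[2]1111   read 2 → write 1, move L, go to R
R | __[_]11111   read _ → write 2, move L, go to Q
Q | _[_]211111   read _ → write 2, move R, go to P
P | _2[2]11111   read 2 → write _, move L, go to P
P | _[2]_11111   read 2 → write _, move L, go to P
P | [_]__11111   read _ → write _, move R, go to Q
Q | _[_]_11111   read _ → write 2, move R, go to P
P | _2[_]11111   read _ → write _, move R, go to Q
Q | _2_[1]1111
At halt the head is at cell 0.

0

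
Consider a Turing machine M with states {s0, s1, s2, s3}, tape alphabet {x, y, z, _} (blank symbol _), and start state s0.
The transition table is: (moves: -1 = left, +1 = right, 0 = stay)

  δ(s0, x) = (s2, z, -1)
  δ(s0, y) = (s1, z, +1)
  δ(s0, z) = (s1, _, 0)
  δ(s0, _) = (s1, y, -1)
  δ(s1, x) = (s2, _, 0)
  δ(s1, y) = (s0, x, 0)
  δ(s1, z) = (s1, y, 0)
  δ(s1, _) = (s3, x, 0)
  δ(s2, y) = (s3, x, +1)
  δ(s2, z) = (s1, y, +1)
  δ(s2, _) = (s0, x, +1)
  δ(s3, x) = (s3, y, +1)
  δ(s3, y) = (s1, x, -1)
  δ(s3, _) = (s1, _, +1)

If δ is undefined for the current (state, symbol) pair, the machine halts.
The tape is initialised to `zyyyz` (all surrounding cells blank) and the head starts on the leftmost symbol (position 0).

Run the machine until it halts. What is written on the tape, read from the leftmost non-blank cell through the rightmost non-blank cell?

state=s0 head=0 tape=_[z]yyyz   (s0,z)→(s1,_,0)
state=s1 head=0 tape=_[_]yyyz   (s1,_)→(s3,x,0)
state=s3 head=0 tape=_[x]yyyz   (s3,x)→(s3,y,+1)
state=s3 head=1 tape=_y[y]yyz   (s3,y)→(s1,x,-1)
state=s1 head=0 tape=_[y]xyyz   (s1,y)→(s0,x,0)
state=s0 head=0 tape=_[x]xyyz   (s0,x)→(s2,z,-1)
state=s2 head=-1 tape=[_]zxyyz   (s2,_)→(s0,x,+1)
state=s0 head=0 tape=x[z]xyyz   (s0,z)→(s1,_,0)
state=s1 head=0 tape=x[_]xyyz   (s1,_)→(s3,x,0)
state=s3 head=0 tape=x[x]xyyz   (s3,x)→(s3,y,+1)
state=s3 head=1 tape=xy[x]yyz   (s3,x)→(s3,y,+1)
state=s3 head=2 tape=xyy[y]yz   (s3,y)→(s1,x,-1)
state=s1 head=1 tape=xy[y]xyz   (s1,y)→(s0,x,0)
state=s0 head=1 tape=xy[x]xyz   (s0,x)→(s2,z,-1)
state=s2 head=0 tape=x[y]zxyz   (s2,y)→(s3,x,+1)
state=s3 head=1 tape=xx[z]xyz
The non-blank tape span at halt is xxzxyz.

xxzxyz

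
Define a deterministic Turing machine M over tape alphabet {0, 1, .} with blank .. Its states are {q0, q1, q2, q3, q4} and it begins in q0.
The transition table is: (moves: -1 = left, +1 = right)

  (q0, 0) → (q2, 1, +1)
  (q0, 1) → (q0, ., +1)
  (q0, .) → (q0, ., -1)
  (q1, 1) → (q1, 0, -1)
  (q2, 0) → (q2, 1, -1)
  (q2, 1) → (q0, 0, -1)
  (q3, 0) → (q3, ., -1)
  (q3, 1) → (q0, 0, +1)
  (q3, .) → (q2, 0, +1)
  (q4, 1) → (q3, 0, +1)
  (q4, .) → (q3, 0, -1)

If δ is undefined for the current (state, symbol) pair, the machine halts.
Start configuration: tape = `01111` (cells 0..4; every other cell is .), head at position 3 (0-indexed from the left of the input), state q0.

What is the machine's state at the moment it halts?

q2

state=q0 head=3 tape=011[1]1.   (q0,1)→(q0,.,+1)
state=q0 head=4 tape=011.[1].   (q0,1)→(q0,.,+1)
state=q0 head=5 tape=011..[.]   (q0,.)→(q0,.,-1)
state=q0 head=4 tape=011.[.].   (q0,.)→(q0,.,-1)
state=q0 head=3 tape=011[.]..   (q0,.)→(q0,.,-1)
state=q0 head=2 tape=01[1]...   (q0,1)→(q0,.,+1)
state=q0 head=3 tape=01.[.]..   (q0,.)→(q0,.,-1)
state=q0 head=2 tape=01[.]...   (q0,.)→(q0,.,-1)
state=q0 head=1 tape=0[1]....   (q0,1)→(q0,.,+1)
state=q0 head=2 tape=0.[.]...   (q0,.)→(q0,.,-1)
state=q0 head=1 tape=0[.]....   (q0,.)→(q0,.,-1)
state=q0 head=0 tape=[0].....   (q0,0)→(q2,1,+1)
state=q2 head=1 tape=1[.]....
No transition is defined for (q2, .); M halts in state q2.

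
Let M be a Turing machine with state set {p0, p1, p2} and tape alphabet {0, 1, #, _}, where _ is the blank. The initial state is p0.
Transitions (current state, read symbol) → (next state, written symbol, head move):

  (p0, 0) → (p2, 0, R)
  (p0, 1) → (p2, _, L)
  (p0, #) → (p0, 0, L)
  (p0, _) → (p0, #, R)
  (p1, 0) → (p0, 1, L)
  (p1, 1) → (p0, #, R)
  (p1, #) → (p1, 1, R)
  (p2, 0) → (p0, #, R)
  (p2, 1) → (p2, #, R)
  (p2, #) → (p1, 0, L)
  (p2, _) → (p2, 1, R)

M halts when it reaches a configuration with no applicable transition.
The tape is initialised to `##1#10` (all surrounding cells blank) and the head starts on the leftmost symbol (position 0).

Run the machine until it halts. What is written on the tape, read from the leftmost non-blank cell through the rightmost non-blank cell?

0_1__#10

state=p0 head=0 tape=___[#]#1#10   (p0,#)→(p0,0,L)
state=p0 head=-1 tape=__[_]0#1#10   (p0,_)→(p0,#,R)
state=p0 head=0 tape=__#[0]#1#10   (p0,0)→(p2,0,R)
state=p2 head=1 tape=__#0[#]1#10   (p2,#)→(p1,0,L)
state=p1 head=0 tape=__#[0]01#10   (p1,0)→(p0,1,L)
state=p0 head=-1 tape=__[#]101#10   (p0,#)→(p0,0,L)
state=p0 head=-2 tape=_[_]0101#10   (p0,_)→(p0,#,R)
state=p0 head=-1 tape=_#[0]101#10   (p0,0)→(p2,0,R)
state=p2 head=0 tape=_#0[1]01#10   (p2,1)→(p2,#,R)
state=p2 head=1 tape=_#0#[0]1#10   (p2,0)→(p0,#,R)
state=p0 head=2 tape=_#0##[1]#10   (p0,1)→(p2,_,L)
state=p2 head=1 tape=_#0#[#]_#10   (p2,#)→(p1,0,L)
state=p1 head=0 tape=_#0[#]0_#10   (p1,#)→(p1,1,R)
state=p1 head=1 tape=_#01[0]_#10   (p1,0)→(p0,1,L)
state=p0 head=0 tape=_#0[1]1_#10   (p0,1)→(p2,_,L)
state=p2 head=-1 tape=_#[0]_1_#10   (p2,0)→(p0,#,R)
state=p0 head=0 tape=_##[_]1_#10   (p0,_)→(p0,#,R)
state=p0 head=1 tape=_###[1]_#10   (p0,1)→(p2,_,L)
state=p2 head=0 tape=_##[#]__#10   (p2,#)→(p1,0,L)
state=p1 head=-1 tape=_#[#]0__#10   (p1,#)→(p1,1,R)
state=p1 head=0 tape=_#1[0]__#10   (p1,0)→(p0,1,L)
state=p0 head=-1 tape=_#[1]1__#10   (p0,1)→(p2,_,L)
state=p2 head=-2 tape=_[#]_1__#10   (p2,#)→(p1,0,L)
state=p1 head=-3 tape=[_]0_1__#10
The non-blank tape span at halt is 0_1__#10.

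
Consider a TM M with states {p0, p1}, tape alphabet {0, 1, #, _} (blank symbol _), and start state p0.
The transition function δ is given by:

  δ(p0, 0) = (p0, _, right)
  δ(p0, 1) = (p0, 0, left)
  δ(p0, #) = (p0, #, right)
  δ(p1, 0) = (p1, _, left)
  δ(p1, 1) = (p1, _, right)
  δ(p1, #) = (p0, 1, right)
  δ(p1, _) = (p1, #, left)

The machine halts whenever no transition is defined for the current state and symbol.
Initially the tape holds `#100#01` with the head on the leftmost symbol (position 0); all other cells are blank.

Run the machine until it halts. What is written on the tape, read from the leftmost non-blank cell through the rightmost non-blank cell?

#___#_0

p0 | [#]100#01   read # → write #, move right, go to p0
p0 | #[1]00#01   read 1 → write 0, move left, go to p0
p0 | [#]000#01   read # → write #, move right, go to p0
p0 | #[0]00#01   read 0 → write _, move right, go to p0
p0 | #_[0]0#01   read 0 → write _, move right, go to p0
p0 | #__[0]#01   read 0 → write _, move right, go to p0
p0 | #___[#]01   read # → write #, move right, go to p0
p0 | #___#[0]1   read 0 → write _, move right, go to p0
p0 | #___#_[1]   read 1 → write 0, move left, go to p0
p0 | #___#[_]0
The non-blank tape span at halt is #___#_0.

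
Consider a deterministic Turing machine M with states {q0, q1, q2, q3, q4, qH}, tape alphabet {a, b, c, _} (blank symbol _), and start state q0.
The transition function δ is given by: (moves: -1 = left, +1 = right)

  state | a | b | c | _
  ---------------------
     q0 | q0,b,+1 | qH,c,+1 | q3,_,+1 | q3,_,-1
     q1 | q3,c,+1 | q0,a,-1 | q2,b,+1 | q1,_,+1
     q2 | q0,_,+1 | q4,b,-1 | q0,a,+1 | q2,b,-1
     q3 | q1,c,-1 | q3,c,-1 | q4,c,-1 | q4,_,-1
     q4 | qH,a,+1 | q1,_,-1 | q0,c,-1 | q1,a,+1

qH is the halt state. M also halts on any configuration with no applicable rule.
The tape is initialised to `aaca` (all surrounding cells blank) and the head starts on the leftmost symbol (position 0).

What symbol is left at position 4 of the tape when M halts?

c

q0 | [a]aca__   read a → write b, move +1, go to q0
q0 | b[a]ca__   read a → write b, move +1, go to q0
q0 | bb[c]a__   read c → write _, move +1, go to q3
q3 | bb_[a]__   read a → write c, move -1, go to q1
q1 | bb[_]c__   read _ → write _, move +1, go to q1
q1 | bb_[c]__   read c → write b, move +1, go to q2
q2 | bb_b[_]_   read _ → write b, move -1, go to q2
q2 | bb_[b]b_   read b → write b, move -1, go to q4
q4 | bb[_]bb_   read _ → write a, move +1, go to q1
q1 | bba[b]b_   read b → write a, move -1, go to q0
q0 | bb[a]ab_   read a → write b, move +1, go to q0
q0 | bbb[a]b_   read a → write b, move +1, go to q0
q0 | bbbb[b]_   read b → write c, move +1, go to qH
qH | bbbbc[_]
Cell 4 holds c when M halts.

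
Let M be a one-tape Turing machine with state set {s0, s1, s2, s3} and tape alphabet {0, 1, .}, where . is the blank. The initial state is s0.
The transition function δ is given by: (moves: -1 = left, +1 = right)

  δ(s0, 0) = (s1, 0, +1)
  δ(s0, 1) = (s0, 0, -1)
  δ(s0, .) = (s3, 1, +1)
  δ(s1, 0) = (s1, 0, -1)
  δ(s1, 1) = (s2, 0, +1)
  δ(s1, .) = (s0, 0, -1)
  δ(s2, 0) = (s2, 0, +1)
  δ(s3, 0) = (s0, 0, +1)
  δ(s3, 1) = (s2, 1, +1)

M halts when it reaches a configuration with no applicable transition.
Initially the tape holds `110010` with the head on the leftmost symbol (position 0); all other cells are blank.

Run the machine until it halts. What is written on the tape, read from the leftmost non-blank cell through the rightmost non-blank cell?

0000010

s0 | .[1]10010   read 1 → write 0, move -1, go to s0
s0 | [.]010010   read . → write 1, move +1, go to s3
s3 | 1[0]10010   read 0 → write 0, move +1, go to s0
s0 | 10[1]0010   read 1 → write 0, move -1, go to s0
s0 | 1[0]00010   read 0 → write 0, move +1, go to s1
s1 | 10[0]0010   read 0 → write 0, move -1, go to s1
s1 | 1[0]00010   read 0 → write 0, move -1, go to s1
s1 | [1]000010   read 1 → write 0, move +1, go to s2
s2 | 0[0]00010   read 0 → write 0, move +1, go to s2
s2 | 00[0]0010   read 0 → write 0, move +1, go to s2
s2 | 000[0]010   read 0 → write 0, move +1, go to s2
s2 | 0000[0]10   read 0 → write 0, move +1, go to s2
s2 | 00000[1]0
The non-blank tape span at halt is 0000010.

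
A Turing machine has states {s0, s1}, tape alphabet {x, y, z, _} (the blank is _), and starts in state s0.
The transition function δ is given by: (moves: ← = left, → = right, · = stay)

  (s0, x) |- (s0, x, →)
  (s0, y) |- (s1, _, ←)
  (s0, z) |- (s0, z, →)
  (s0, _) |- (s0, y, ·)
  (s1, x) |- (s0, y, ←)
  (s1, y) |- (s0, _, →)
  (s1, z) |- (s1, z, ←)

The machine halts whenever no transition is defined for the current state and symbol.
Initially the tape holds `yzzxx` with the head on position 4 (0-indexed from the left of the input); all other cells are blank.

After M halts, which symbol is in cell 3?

s0 | yzzx[x]_   read x → write x, move →, go to s0
s0 | yzzxx[_]   read _ → write y, move ·, go to s0
s0 | yzzxx[y]   read y → write _, move ←, go to s1
s1 | yzzx[x]_   read x → write y, move ←, go to s0
s0 | yzz[x]y_   read x → write x, move →, go to s0
s0 | yzzx[y]_   read y → write _, move ←, go to s1
s1 | yzz[x]__   read x → write y, move ←, go to s0
s0 | yz[z]y__   read z → write z, move →, go to s0
s0 | yzz[y]__   read y → write _, move ←, go to s1
s1 | yz[z]___   read z → write z, move ←, go to s1
s1 | y[z]z___   read z → write z, move ←, go to s1
s1 | [y]zz___   read y → write _, move →, go to s0
s0 | _[z]z___   read z → write z, move →, go to s0
s0 | _z[z]___   read z → write z, move →, go to s0
s0 | _zz[_]__   read _ → write y, move ·, go to s0
s0 | _zz[y]__   read y → write _, move ←, go to s1
s1 | _z[z]___   read z → write z, move ←, go to s1
s1 | _[z]z___   read z → write z, move ←, go to s1
s1 | [_]zz___
Cell 3 holds _ when M halts.

_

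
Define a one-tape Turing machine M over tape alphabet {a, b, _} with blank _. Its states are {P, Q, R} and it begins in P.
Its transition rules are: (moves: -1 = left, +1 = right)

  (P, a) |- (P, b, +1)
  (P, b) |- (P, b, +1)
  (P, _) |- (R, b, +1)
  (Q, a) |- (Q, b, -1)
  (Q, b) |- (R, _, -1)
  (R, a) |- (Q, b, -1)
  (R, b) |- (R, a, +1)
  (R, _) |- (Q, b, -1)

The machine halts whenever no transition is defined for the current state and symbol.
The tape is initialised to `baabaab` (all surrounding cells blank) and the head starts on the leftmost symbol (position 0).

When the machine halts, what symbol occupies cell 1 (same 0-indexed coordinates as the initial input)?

b

P | _[b]aabaab__   read b → write b, move +1, go to P
P | _b[a]abaab__   read a → write b, move +1, go to P
P | _bb[a]baab__   read a → write b, move +1, go to P
P | _bbb[b]aab__   read b → write b, move +1, go to P
P | _bbbb[a]ab__   read a → write b, move +1, go to P
P | _bbbbb[a]b__   read a → write b, move +1, go to P
P | _bbbbbb[b]__   read b → write b, move +1, go to P
P | _bbbbbbb[_]_   read _ → write b, move +1, go to R
R | _bbbbbbbb[_]   read _ → write b, move -1, go to Q
Q | _bbbbbbb[b]b   read b → write _, move -1, go to R
R | _bbbbbb[b]_b   read b → write a, move +1, go to R
R | _bbbbbba[_]b   read _ → write b, move -1, go to Q
Q | _bbbbbb[a]bb   read a → write b, move -1, go to Q
Q | _bbbbb[b]bbb   read b → write _, move -1, go to R
R | _bbbb[b]_bbb   read b → write a, move +1, go to R
R | _bbbba[_]bbb   read _ → write b, move -1, go to Q
Q | _bbbb[a]bbbb   read a → write b, move -1, go to Q
Q | _bbb[b]bbbbb   read b → write _, move -1, go to R
R | _bb[b]_bbbbb   read b → write a, move +1, go to R
R | _bba[_]bbbbb   read _ → write b, move -1, go to Q
Q | _bb[a]bbbbbb   read a → write b, move -1, go to Q
Q | _b[b]bbbbbbb   read b → write _, move -1, go to R
R | _[b]_bbbbbbb   read b → write a, move +1, go to R
R | _a[_]bbbbbbb   read _ → write b, move -1, go to Q
Q | _[a]bbbbbbbb   read a → write b, move -1, go to Q
Q | [_]bbbbbbbbb
Cell 1 holds b when M halts.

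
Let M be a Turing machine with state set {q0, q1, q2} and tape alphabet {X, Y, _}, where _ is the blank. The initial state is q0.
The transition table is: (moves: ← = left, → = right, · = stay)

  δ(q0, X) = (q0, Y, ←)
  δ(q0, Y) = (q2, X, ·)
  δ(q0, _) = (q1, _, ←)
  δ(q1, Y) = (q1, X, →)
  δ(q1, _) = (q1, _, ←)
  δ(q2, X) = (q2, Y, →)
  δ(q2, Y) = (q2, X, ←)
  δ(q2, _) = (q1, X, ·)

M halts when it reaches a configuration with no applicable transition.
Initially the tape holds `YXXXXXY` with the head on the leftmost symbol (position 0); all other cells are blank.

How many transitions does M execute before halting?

state=q0 head=0 tape=_[Y]XXXXXY   (q0,Y)→(q2,X,·)
state=q2 head=0 tape=_[X]XXXXXY   (q2,X)→(q2,Y,→)
state=q2 head=1 tape=_Y[X]XXXXY   (q2,X)→(q2,Y,→)
state=q2 head=2 tape=_YY[X]XXXY   (q2,X)→(q2,Y,→)
state=q2 head=3 tape=_YYY[X]XXY   (q2,X)→(q2,Y,→)
state=q2 head=4 tape=_YYYY[X]XY   (q2,X)→(q2,Y,→)
state=q2 head=5 tape=_YYYYY[X]Y   (q2,X)→(q2,Y,→)
state=q2 head=6 tape=_YYYYYY[Y]   (q2,Y)→(q2,X,←)
state=q2 head=5 tape=_YYYYY[Y]X   (q2,Y)→(q2,X,←)
state=q2 head=4 tape=_YYYY[Y]XX   (q2,Y)→(q2,X,←)
state=q2 head=3 tape=_YYY[Y]XXX   (q2,Y)→(q2,X,←)
state=q2 head=2 tape=_YY[Y]XXXX   (q2,Y)→(q2,X,←)
state=q2 head=1 tape=_Y[Y]XXXXX   (q2,Y)→(q2,X,←)
state=q2 head=0 tape=_[Y]XXXXXX   (q2,Y)→(q2,X,←)
state=q2 head=-1 tape=[_]XXXXXXX   (q2,_)→(q1,X,·)
state=q1 head=-1 tape=[X]XXXXXXX
M halts after 15 transitions.

15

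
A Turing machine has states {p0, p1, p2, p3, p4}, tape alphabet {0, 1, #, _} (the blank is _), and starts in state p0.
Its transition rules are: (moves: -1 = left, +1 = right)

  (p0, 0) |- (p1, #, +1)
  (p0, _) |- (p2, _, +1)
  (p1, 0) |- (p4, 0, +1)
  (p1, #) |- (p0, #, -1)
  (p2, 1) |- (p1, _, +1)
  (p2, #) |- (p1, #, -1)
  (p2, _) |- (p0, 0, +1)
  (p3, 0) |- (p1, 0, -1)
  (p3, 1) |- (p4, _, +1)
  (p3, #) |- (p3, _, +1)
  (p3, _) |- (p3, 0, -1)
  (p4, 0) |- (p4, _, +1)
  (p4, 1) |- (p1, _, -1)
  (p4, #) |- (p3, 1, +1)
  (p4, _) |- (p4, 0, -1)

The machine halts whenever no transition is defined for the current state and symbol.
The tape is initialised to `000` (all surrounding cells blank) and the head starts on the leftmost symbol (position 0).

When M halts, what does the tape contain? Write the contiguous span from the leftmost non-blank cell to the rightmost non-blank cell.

state=p0 head=0 tape=[0]00__   (p0,0)→(p1,#,+1)
state=p1 head=1 tape=#[0]0__   (p1,0)→(p4,0,+1)
state=p4 head=2 tape=#0[0]__   (p4,0)→(p4,_,+1)
state=p4 head=3 tape=#0_[_]_   (p4,_)→(p4,0,-1)
state=p4 head=2 tape=#0[_]0_   (p4,_)→(p4,0,-1)
state=p4 head=1 tape=#[0]00_   (p4,0)→(p4,_,+1)
state=p4 head=2 tape=#_[0]0_   (p4,0)→(p4,_,+1)
state=p4 head=3 tape=#__[0]_   (p4,0)→(p4,_,+1)
state=p4 head=4 tape=#___[_]   (p4,_)→(p4,0,-1)
state=p4 head=3 tape=#__[_]0   (p4,_)→(p4,0,-1)
state=p4 head=2 tape=#_[_]00   (p4,_)→(p4,0,-1)
state=p4 head=1 tape=#[_]000   (p4,_)→(p4,0,-1)
state=p4 head=0 tape=[#]0000   (p4,#)→(p3,1,+1)
state=p3 head=1 tape=1[0]000   (p3,0)→(p1,0,-1)
state=p1 head=0 tape=[1]0000
The non-blank tape span at halt is 10000.

10000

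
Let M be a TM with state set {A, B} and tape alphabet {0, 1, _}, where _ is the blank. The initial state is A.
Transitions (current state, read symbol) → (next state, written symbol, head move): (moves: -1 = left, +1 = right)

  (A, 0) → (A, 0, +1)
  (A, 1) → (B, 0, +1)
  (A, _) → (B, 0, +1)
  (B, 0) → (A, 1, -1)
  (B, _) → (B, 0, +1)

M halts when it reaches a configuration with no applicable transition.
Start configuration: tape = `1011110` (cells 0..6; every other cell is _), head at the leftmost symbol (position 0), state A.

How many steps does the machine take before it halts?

4

state=A head=0 tape=[1]011110   (A,1)→(B,0,+1)
state=B head=1 tape=0[0]11110   (B,0)→(A,1,-1)
state=A head=0 tape=[0]111110   (A,0)→(A,0,+1)
state=A head=1 tape=0[1]11110   (A,1)→(B,0,+1)
state=B head=2 tape=00[1]1110
M halts after 4 transitions.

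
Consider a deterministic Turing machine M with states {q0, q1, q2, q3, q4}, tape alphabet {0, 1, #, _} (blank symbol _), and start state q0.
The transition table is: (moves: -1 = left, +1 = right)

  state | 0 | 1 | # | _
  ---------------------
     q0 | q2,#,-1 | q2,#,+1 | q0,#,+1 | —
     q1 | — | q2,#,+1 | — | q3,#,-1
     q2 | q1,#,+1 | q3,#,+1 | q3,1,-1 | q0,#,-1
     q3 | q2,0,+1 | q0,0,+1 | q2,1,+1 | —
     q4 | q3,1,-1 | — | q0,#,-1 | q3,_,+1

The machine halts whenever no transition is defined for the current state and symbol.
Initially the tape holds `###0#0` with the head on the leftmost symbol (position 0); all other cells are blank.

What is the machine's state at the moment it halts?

state=q0 head=0 tape=[#]##0#0___   (q0,#)→(q0,#,+1)
state=q0 head=1 tape=#[#]#0#0___   (q0,#)→(q0,#,+1)
state=q0 head=2 tape=##[#]0#0___   (q0,#)→(q0,#,+1)
state=q0 head=3 tape=###[0]#0___   (q0,0)→(q2,#,-1)
state=q2 head=2 tape=##[#]##0___   (q2,#)→(q3,1,-1)
state=q3 head=1 tape=#[#]1##0___   (q3,#)→(q2,1,+1)
state=q2 head=2 tape=#1[1]##0___   (q2,1)→(q3,#,+1)
state=q3 head=3 tape=#1#[#]#0___   (q3,#)→(q2,1,+1)
state=q2 head=4 tape=#1#1[#]0___   (q2,#)→(q3,1,-1)
state=q3 head=3 tape=#1#[1]10___   (q3,1)→(q0,0,+1)
state=q0 head=4 tape=#1#0[1]0___   (q0,1)→(q2,#,+1)
state=q2 head=5 tape=#1#0#[0]___   (q2,0)→(q1,#,+1)
state=q1 head=6 tape=#1#0##[_]__   (q1,_)→(q3,#,-1)
state=q3 head=5 tape=#1#0#[#]#__   (q3,#)→(q2,1,+1)
state=q2 head=6 tape=#1#0#1[#]__   (q2,#)→(q3,1,-1)
state=q3 head=5 tape=#1#0#[1]1__   (q3,1)→(q0,0,+1)
state=q0 head=6 tape=#1#0#0[1]__   (q0,1)→(q2,#,+1)
state=q2 head=7 tape=#1#0#0#[_]_   (q2,_)→(q0,#,-1)
state=q0 head=6 tape=#1#0#0[#]#_   (q0,#)→(q0,#,+1)
state=q0 head=7 tape=#1#0#0#[#]_   (q0,#)→(q0,#,+1)
state=q0 head=8 tape=#1#0#0##[_]
No transition is defined for (q0, _); M halts in state q0.

q0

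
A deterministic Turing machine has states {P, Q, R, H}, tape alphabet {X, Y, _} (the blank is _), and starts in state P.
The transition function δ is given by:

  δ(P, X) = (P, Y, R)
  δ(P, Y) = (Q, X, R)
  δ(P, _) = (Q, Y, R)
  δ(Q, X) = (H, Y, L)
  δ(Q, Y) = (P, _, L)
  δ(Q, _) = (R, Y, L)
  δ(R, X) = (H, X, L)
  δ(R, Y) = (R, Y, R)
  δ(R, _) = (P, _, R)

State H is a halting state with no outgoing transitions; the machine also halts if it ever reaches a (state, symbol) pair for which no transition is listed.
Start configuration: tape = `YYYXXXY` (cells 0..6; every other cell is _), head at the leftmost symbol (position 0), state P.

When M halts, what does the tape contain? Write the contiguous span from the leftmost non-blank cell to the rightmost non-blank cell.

state=P head=0 tape=[Y]YYXXXY   (P,Y)→(Q,X,R)
state=Q head=1 tape=X[Y]YXXXY   (Q,Y)→(P,_,L)
state=P head=0 tape=[X]_YXXXY   (P,X)→(P,Y,R)
state=P head=1 tape=Y[_]YXXXY   (P,_)→(Q,Y,R)
state=Q head=2 tape=YY[Y]XXXY   (Q,Y)→(P,_,L)
state=P head=1 tape=Y[Y]_XXXY   (P,Y)→(Q,X,R)
state=Q head=2 tape=YX[_]XXXY   (Q,_)→(R,Y,L)
state=R head=1 tape=Y[X]YXXXY   (R,X)→(H,X,L)
state=H head=0 tape=[Y]XYXXXY
The non-blank tape span at halt is YXYXXXY.

YXYXXXY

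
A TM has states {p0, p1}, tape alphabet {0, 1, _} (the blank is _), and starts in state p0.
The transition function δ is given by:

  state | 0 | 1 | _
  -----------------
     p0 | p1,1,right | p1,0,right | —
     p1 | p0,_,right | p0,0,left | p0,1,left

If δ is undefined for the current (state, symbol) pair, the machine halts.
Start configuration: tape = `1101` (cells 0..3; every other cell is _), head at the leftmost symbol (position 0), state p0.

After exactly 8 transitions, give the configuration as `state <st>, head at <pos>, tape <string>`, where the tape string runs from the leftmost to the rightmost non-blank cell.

p0 | [1]101_   read 1 → write 0, move right, go to p1
p1 | 0[1]01_   read 1 → write 0, move left, go to p0
p0 | [0]001_   read 0 → write 1, move right, go to p1
p1 | 1[0]01_   read 0 → write _, move right, go to p0
p0 | 1_[0]1_   read 0 → write 1, move right, go to p1
p1 | 1_1[1]_   read 1 → write 0, move left, go to p0
p0 | 1_[1]0_   read 1 → write 0, move right, go to p1
p1 | 1_0[0]_   read 0 → write _, move right, go to p0
p0 | 1_0_[_]
After 8 steps: state p0, head at 4, tape 1_0.

state p0, head at 4, tape 1_0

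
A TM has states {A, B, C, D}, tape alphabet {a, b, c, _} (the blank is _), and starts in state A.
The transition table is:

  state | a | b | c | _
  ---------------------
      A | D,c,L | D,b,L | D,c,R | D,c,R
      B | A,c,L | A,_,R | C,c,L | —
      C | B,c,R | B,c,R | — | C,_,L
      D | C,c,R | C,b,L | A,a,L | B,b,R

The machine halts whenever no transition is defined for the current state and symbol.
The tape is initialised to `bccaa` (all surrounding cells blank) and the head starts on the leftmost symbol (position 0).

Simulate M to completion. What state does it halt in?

state=A head=0 tape=_[b]ccaa_   (A,b)→(D,b,L)
state=D head=-1 tape=[_]bccaa_   (D,_)→(B,b,R)
state=B head=0 tape=b[b]ccaa_   (B,b)→(A,_,R)
state=A head=1 tape=b_[c]caa_   (A,c)→(D,c,R)
state=D head=2 tape=b_c[c]aa_   (D,c)→(A,a,L)
state=A head=1 tape=b_[c]aaa_   (A,c)→(D,c,R)
state=D head=2 tape=b_c[a]aa_   (D,a)→(C,c,R)
state=C head=3 tape=b_cc[a]a_   (C,a)→(B,c,R)
state=B head=4 tape=b_ccc[a]_   (B,a)→(A,c,L)
state=A head=3 tape=b_cc[c]c_   (A,c)→(D,c,R)
state=D head=4 tape=b_ccc[c]_   (D,c)→(A,a,L)
state=A head=3 tape=b_cc[c]a_   (A,c)→(D,c,R)
state=D head=4 tape=b_ccc[a]_   (D,a)→(C,c,R)
state=C head=5 tape=b_cccc[_]   (C,_)→(C,_,L)
state=C head=4 tape=b_ccc[c]_
No transition is defined for (C, c); M halts in state C.

C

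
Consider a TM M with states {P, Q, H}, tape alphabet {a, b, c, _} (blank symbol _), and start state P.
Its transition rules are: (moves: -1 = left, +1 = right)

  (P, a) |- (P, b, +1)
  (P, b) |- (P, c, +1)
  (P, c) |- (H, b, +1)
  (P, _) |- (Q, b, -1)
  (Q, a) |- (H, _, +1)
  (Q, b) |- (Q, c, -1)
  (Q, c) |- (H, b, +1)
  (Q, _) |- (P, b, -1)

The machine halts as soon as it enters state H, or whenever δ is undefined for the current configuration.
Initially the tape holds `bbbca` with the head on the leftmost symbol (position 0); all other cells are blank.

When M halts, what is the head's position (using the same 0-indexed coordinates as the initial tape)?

state=P head=0 tape=[b]bbca   (P,b)→(P,c,+1)
state=P head=1 tape=c[b]bca   (P,b)→(P,c,+1)
state=P head=2 tape=cc[b]ca   (P,b)→(P,c,+1)
state=P head=3 tape=ccc[c]a   (P,c)→(H,b,+1)
state=H head=4 tape=cccb[a]
At halt the head is at cell 4.

4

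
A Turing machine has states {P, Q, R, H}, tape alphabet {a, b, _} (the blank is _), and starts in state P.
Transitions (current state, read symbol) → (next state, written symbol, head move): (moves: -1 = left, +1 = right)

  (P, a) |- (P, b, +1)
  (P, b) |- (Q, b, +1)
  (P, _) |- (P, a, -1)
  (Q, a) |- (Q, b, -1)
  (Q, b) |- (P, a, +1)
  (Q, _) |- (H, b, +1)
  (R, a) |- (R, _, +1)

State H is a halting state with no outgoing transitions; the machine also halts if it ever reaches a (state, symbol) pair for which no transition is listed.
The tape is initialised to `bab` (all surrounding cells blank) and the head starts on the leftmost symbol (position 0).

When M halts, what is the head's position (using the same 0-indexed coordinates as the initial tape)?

6

state=P head=0 tape=[b]ab____   (P,b)→(Q,b,+1)
state=Q head=1 tape=b[a]b____   (Q,a)→(Q,b,-1)
state=Q head=0 tape=[b]bb____   (Q,b)→(P,a,+1)
state=P head=1 tape=a[b]b____   (P,b)→(Q,b,+1)
state=Q head=2 tape=ab[b]____   (Q,b)→(P,a,+1)
state=P head=3 tape=aba[_]___   (P,_)→(P,a,-1)
state=P head=2 tape=ab[a]a___   (P,a)→(P,b,+1)
state=P head=3 tape=abb[a]___   (P,a)→(P,b,+1)
state=P head=4 tape=abbb[_]__   (P,_)→(P,a,-1)
state=P head=3 tape=abb[b]a__   (P,b)→(Q,b,+1)
state=Q head=4 tape=abbb[a]__   (Q,a)→(Q,b,-1)
state=Q head=3 tape=abb[b]b__   (Q,b)→(P,a,+1)
state=P head=4 tape=abba[b]__   (P,b)→(Q,b,+1)
state=Q head=5 tape=abbab[_]_   (Q,_)→(H,b,+1)
state=H head=6 tape=abbabb[_]
At halt the head is at cell 6.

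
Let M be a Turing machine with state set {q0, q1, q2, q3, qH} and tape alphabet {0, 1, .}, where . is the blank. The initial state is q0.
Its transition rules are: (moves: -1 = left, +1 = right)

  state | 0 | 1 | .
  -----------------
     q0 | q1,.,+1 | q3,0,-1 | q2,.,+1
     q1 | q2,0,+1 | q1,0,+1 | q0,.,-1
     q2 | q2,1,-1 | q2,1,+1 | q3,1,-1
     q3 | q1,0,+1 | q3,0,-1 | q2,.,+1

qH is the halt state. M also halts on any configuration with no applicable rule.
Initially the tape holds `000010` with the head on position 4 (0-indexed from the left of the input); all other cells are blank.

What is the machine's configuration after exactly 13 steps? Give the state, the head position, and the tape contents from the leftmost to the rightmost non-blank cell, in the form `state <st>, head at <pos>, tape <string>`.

state q2, head at 1, tape 1111111

q0 | ..0000[1]0   read 1 → write 0, move -1, go to q3
q3 | ..000[0]00   read 0 → write 0, move +1, go to q1
q1 | ..0000[0]0   read 0 → write 0, move +1, go to q2
q2 | ..00000[0]   read 0 → write 1, move -1, go to q2
q2 | ..0000[0]1   read 0 → write 1, move -1, go to q2
q2 | ..000[0]11   read 0 → write 1, move -1, go to q2
q2 | ..00[0]111   read 0 → write 1, move -1, go to q2
q2 | ..0[0]1111   read 0 → write 1, move -1, go to q2
q2 | ..[0]11111   read 0 → write 1, move -1, go to q2
q2 | .[.]111111   read . → write 1, move -1, go to q3
q3 | [.]1111111   read . → write ., move +1, go to q2
q2 | .[1]111111   read 1 → write 1, move +1, go to q2
q2 | .1[1]11111   read 1 → write 1, move +1, go to q2
q2 | .11[1]1111
After 13 steps: state q2, head at 1, tape 1111111.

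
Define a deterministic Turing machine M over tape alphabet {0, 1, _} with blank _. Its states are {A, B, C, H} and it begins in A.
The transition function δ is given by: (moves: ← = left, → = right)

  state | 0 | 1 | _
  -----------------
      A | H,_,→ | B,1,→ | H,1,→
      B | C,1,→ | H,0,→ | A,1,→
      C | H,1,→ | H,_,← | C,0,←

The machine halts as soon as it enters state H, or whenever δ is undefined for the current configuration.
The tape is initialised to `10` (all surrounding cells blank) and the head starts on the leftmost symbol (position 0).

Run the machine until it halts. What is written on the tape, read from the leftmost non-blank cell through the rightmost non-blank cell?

1_0

state=A head=0 tape=[1]0_   (A,1)→(B,1,→)
state=B head=1 tape=1[0]_   (B,0)→(C,1,→)
state=C head=2 tape=11[_]   (C,_)→(C,0,←)
state=C head=1 tape=1[1]0   (C,1)→(H,_,←)
state=H head=0 tape=[1]_0
The non-blank tape span at halt is 1_0.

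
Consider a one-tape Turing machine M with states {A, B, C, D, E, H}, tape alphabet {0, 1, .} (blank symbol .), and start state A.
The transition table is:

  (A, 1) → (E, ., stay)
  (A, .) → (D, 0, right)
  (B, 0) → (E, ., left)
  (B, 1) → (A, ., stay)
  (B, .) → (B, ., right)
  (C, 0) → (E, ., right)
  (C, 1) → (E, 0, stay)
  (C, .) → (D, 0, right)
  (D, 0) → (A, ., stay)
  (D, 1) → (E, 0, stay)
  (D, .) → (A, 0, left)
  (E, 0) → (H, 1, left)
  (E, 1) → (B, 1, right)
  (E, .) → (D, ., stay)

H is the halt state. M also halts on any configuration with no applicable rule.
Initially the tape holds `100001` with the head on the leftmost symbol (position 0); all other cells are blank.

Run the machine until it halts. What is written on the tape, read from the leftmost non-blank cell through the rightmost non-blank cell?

state=A head=0 tape=.[1]00001   (A,1)→(E,.,stay)
state=E head=0 tape=.[.]00001   (E,.)→(D,.,stay)
state=D head=0 tape=.[.]00001   (D,.)→(A,0,left)
state=A head=-1 tape=[.]000001   (A,.)→(D,0,right)
state=D head=0 tape=0[0]00001   (D,0)→(A,.,stay)
state=A head=0 tape=0[.]00001   (A,.)→(D,0,right)
state=D head=1 tape=00[0]0001   (D,0)→(A,.,stay)
state=A head=1 tape=00[.]0001   (A,.)→(D,0,right)
state=D head=2 tape=000[0]001   (D,0)→(A,.,stay)
state=A head=2 tape=000[.]001   (A,.)→(D,0,right)
state=D head=3 tape=0000[0]01   (D,0)→(A,.,stay)
state=A head=3 tape=0000[.]01   (A,.)→(D,0,right)
state=D head=4 tape=00000[0]1   (D,0)→(A,.,stay)
state=A head=4 tape=00000[.]1   (A,.)→(D,0,right)
state=D head=5 tape=000000[1]   (D,1)→(E,0,stay)
state=E head=5 tape=000000[0]   (E,0)→(H,1,left)
state=H head=4 tape=00000[0]1
The non-blank tape span at halt is 0000001.

0000001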